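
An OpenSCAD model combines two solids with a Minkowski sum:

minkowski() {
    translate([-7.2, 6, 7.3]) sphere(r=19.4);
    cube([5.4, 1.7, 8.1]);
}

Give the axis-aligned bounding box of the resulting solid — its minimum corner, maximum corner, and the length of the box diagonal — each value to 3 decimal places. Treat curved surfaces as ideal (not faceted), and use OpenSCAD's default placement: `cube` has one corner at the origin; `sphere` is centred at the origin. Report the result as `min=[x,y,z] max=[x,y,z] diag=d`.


A = translate([-7.2, 6, 7.3]) sphere(r=19.4) → bbox [-26.6,-13.4,-12.1] .. [12.2,25.4,26.7]
B = cube([5.4, 1.7, 8.1]) → bbox [0,0,0] .. [5.4,1.7,8.1]
lo = A.lo+B.lo = [-26.6+0, -13.4+0, -12.1+0] = [-26.600,-13.400,-12.100]
hi = A.hi+B.hi = [12.2+5.4, 25.4+1.7, 26.7+8.1] = [17.600,27.100,34.800]
diag = √(44.2²+40.5²+46.9²) = √5793.5 = 76.115

min=[-26.600,-13.400,-12.100] max=[17.600,27.100,34.800] diag=76.115


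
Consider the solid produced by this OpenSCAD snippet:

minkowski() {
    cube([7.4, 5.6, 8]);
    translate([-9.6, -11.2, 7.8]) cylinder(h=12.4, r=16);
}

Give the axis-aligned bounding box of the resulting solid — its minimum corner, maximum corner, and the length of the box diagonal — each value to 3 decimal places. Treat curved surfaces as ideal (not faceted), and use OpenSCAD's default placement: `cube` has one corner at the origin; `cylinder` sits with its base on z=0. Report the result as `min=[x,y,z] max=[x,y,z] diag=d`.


A = translate([-9.6, -11.2, 7.8]) cylinder(h=12.4, r=16) → bbox [-25.6,-27.2,7.8] .. [6.4,4.8,20.2]
B = cube([7.4, 5.6, 8]) → bbox [0,0,0] .. [7.4,5.6,8]
lo = A.lo+B.lo = [-25.6+0, -27.2+0, 7.8+0] = [-25.600,-27.200,7.800]
hi = A.hi+B.hi = [6.4+7.4, 4.8+5.6, 20.2+8] = [13.800,10.400,28.200]
diag = √(39.4²+37.6²+20.4²) = √3382.28 = 58.157

min=[-25.600,-27.200,7.800] max=[13.800,10.400,28.200] diag=58.157


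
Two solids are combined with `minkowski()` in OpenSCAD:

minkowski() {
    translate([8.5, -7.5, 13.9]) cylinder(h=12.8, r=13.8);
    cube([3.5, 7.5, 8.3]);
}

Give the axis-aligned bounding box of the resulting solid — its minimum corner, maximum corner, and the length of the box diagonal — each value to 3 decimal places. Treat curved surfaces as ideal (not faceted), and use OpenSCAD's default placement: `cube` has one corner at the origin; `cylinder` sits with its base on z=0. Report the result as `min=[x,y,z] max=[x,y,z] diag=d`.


min=[-5.300,-21.300,13.900] max=[25.800,13.800,35.000] diag=51.424

A = translate([8.5, -7.5, 13.9]) cylinder(h=12.8, r=13.8) → bbox [-5.3,-21.3,13.9] .. [22.3,6.3,26.7]
B = cube([3.5, 7.5, 8.3]) → bbox [0,0,0] .. [3.5,7.5,8.3]
lo = A.lo+B.lo = [-5.3+0, -21.3+0, 13.9+0] = [-5.300,-21.300,13.900]
hi = A.hi+B.hi = [22.3+3.5, 6.3+7.5, 26.7+8.3] = [25.800,13.800,35.000]
diag = √(31.1²+35.1²+21.1²) = √2644.43 = 51.424


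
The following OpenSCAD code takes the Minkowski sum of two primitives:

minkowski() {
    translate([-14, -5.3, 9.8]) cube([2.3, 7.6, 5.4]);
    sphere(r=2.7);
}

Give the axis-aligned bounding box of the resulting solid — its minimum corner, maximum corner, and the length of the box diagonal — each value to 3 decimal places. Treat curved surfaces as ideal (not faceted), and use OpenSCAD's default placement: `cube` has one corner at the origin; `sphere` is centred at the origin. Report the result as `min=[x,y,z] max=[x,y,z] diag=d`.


A = translate([-14, -5.3, 9.8]) cube([2.3, 7.6, 5.4]) → bbox [-14,-5.3,9.8] .. [-11.7,2.3,15.2]
B = sphere(r=2.7) → bbox [-2.7,-2.7,-2.7] .. [2.7,2.7,2.7]
lo = A.lo+B.lo = [-14-2.7, -5.3-2.7, 9.8-2.7] = [-16.700,-8.000,7.100]
hi = A.hi+B.hi = [-11.7+2.7, 2.3+2.7, 15.2+2.7] = [-9.000,5.000,17.900]
diag = √(7.7²+13²+10.8²) = √344.93 = 18.572

min=[-16.700,-8.000,7.100] max=[-9.000,5.000,17.900] diag=18.572


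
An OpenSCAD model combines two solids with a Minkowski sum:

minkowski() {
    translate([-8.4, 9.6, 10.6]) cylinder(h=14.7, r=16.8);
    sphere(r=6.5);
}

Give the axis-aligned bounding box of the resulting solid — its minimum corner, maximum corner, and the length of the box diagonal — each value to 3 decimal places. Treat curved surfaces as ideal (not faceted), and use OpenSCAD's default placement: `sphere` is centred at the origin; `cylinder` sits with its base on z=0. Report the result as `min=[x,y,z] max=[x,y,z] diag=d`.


A = translate([-8.4, 9.6, 10.6]) cylinder(h=14.7, r=16.8) → bbox [-25.2,-7.2,10.6] .. [8.4,26.4,25.3]
B = sphere(r=6.5) → bbox [-6.5,-6.5,-6.5] .. [6.5,6.5,6.5]
lo = A.lo+B.lo = [-25.2-6.5, -7.2-6.5, 10.6-6.5] = [-31.700,-13.700,4.100]
hi = A.hi+B.hi = [8.4+6.5, 26.4+6.5, 25.3+6.5] = [14.900,32.900,31.800]
diag = √(46.6²+46.6²+27.7²) = √5110.41 = 71.487

min=[-31.700,-13.700,4.100] max=[14.900,32.900,31.800] diag=71.487


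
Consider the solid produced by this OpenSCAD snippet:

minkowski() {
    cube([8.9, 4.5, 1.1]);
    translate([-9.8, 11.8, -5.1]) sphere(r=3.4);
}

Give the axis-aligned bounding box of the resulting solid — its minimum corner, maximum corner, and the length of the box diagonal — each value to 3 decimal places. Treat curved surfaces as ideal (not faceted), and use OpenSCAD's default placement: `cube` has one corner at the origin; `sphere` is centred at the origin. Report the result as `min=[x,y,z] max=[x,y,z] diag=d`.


A = translate([-9.8, 11.8, -5.1]) sphere(r=3.4) → bbox [-13.2,8.4,-8.5] .. [-6.4,15.2,-1.7]
B = cube([8.9, 4.5, 1.1]) → bbox [0,0,0] .. [8.9,4.5,1.1]
lo = A.lo+B.lo = [-13.2+0, 8.4+0, -8.5+0] = [-13.200,8.400,-8.500]
hi = A.hi+B.hi = [-6.4+8.9, 15.2+4.5, -1.7+1.1] = [2.500,19.700,-0.600]
diag = √(15.7²+11.3²+7.9²) = √436.59 = 20.895

min=[-13.200,8.400,-8.500] max=[2.500,19.700,-0.600] diag=20.895


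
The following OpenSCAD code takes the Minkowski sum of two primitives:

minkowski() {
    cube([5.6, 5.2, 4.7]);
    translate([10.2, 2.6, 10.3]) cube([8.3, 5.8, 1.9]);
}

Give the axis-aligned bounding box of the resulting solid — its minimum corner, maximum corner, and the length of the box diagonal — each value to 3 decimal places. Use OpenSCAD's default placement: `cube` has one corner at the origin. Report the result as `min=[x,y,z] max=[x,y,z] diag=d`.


min=[10.200,2.600,10.300] max=[24.100,13.600,16.900] diag=18.915

A = translate([10.2, 2.6, 10.3]) cube([8.3, 5.8, 1.9]) → bbox [10.2,2.6,10.3] .. [18.5,8.4,12.2]
B = cube([5.6, 5.2, 4.7]) → bbox [0,0,0] .. [5.6,5.2,4.7]
lo = A.lo+B.lo = [10.2+0, 2.6+0, 10.3+0] = [10.200,2.600,10.300]
hi = A.hi+B.hi = [18.5+5.6, 8.4+5.2, 12.2+4.7] = [24.100,13.600,16.900]
diag = √(13.9²+11²+6.6²) = √357.77 = 18.915


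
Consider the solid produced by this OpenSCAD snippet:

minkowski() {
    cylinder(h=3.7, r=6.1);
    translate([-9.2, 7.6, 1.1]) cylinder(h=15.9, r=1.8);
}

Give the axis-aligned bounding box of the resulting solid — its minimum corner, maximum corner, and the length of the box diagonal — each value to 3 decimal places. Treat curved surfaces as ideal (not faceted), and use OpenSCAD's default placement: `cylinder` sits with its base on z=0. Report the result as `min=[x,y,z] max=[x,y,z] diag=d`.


min=[-17.100,-0.300,1.100] max=[-1.300,15.500,20.700] diag=29.723

A = translate([-9.2, 7.6, 1.1]) cylinder(h=15.9, r=1.8) → bbox [-11,5.8,1.1] .. [-7.4,9.4,17]
B = cylinder(h=3.7, r=6.1) → bbox [-6.1,-6.1,0] .. [6.1,6.1,3.7]
lo = A.lo+B.lo = [-11-6.1, 5.8-6.1, 1.1+0] = [-17.100,-0.300,1.100]
hi = A.hi+B.hi = [-7.4+6.1, 9.4+6.1, 17+3.7] = [-1.300,15.500,20.700]
diag = √(15.8²+15.8²+19.6²) = √883.44 = 29.723


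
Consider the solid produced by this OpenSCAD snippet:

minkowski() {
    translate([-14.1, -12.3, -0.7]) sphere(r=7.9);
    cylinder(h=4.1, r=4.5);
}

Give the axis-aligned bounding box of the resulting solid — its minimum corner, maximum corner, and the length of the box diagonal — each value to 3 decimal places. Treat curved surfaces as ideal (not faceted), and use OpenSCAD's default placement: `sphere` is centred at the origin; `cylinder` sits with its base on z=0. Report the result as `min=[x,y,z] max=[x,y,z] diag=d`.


min=[-26.500,-24.700,-8.600] max=[-1.700,0.100,11.300] diag=40.325

A = translate([-14.1, -12.3, -0.7]) sphere(r=7.9) → bbox [-22,-20.2,-8.6] .. [-6.2,-4.4,7.2]
B = cylinder(h=4.1, r=4.5) → bbox [-4.5,-4.5,0] .. [4.5,4.5,4.1]
lo = A.lo+B.lo = [-22-4.5, -20.2-4.5, -8.6+0] = [-26.500,-24.700,-8.600]
hi = A.hi+B.hi = [-6.2+4.5, -4.4+4.5, 7.2+4.1] = [-1.700,0.100,11.300]
diag = √(24.8²+24.8²+19.9²) = √1626.09 = 40.325


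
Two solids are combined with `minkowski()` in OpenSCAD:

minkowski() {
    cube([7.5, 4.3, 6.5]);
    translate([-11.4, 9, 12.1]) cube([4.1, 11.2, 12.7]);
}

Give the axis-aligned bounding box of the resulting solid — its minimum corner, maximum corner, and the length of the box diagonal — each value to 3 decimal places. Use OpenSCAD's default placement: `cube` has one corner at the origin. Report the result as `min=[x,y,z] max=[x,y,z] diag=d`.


A = translate([-11.4, 9, 12.1]) cube([4.1, 11.2, 12.7]) → bbox [-11.4,9,12.1] .. [-7.3,20.2,24.8]
B = cube([7.5, 4.3, 6.5]) → bbox [0,0,0] .. [7.5,4.3,6.5]
lo = A.lo+B.lo = [-11.4+0, 9+0, 12.1+0] = [-11.400,9.000,12.100]
hi = A.hi+B.hi = [-7.3+7.5, 20.2+4.3, 24.8+6.5] = [0.200,24.500,31.300]
diag = √(11.6²+15.5²+19.2²) = √743.45 = 27.266

min=[-11.400,9.000,12.100] max=[0.200,24.500,31.300] diag=27.266


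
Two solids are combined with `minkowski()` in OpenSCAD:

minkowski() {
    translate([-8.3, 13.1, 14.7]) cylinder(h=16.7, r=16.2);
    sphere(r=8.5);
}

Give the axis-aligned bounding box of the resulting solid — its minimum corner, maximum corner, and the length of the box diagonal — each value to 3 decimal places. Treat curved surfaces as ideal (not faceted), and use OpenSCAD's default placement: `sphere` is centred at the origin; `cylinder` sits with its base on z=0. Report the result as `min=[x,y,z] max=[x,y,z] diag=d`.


min=[-33.000,-11.600,6.200] max=[16.400,37.800,39.900] diag=77.566

A = translate([-8.3, 13.1, 14.7]) cylinder(h=16.7, r=16.2) → bbox [-24.5,-3.1,14.7] .. [7.9,29.3,31.4]
B = sphere(r=8.5) → bbox [-8.5,-8.5,-8.5] .. [8.5,8.5,8.5]
lo = A.lo+B.lo = [-24.5-8.5, -3.1-8.5, 14.7-8.5] = [-33.000,-11.600,6.200]
hi = A.hi+B.hi = [7.9+8.5, 29.3+8.5, 31.4+8.5] = [16.400,37.800,39.900]
diag = √(49.4²+49.4²+33.7²) = √6016.41 = 77.566


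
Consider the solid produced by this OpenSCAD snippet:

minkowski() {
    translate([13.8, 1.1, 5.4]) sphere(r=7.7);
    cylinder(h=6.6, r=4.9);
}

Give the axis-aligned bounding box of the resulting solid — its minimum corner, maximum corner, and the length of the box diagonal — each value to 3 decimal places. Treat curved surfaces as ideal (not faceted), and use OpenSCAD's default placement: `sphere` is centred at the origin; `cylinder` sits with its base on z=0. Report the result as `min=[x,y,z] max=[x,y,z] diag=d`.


min=[1.200,-11.500,-2.300] max=[26.400,13.700,19.700] diag=41.882

A = translate([13.8, 1.1, 5.4]) sphere(r=7.7) → bbox [6.1,-6.6,-2.3] .. [21.5,8.8,13.1]
B = cylinder(h=6.6, r=4.9) → bbox [-4.9,-4.9,0] .. [4.9,4.9,6.6]
lo = A.lo+B.lo = [6.1-4.9, -6.6-4.9, -2.3+0] = [1.200,-11.500,-2.300]
hi = A.hi+B.hi = [21.5+4.9, 8.8+4.9, 13.1+6.6] = [26.400,13.700,19.700]
diag = √(25.2²+25.2²+22²) = √1754.08 = 41.882


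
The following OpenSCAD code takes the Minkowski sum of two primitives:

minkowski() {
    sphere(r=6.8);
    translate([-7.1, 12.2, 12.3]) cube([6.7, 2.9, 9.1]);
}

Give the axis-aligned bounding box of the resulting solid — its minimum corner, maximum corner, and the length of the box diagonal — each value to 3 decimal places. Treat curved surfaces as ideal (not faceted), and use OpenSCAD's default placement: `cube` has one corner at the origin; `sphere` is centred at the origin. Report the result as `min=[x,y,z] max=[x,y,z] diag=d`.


min=[-13.900,5.400,5.500] max=[6.400,21.900,28.200] diag=34.636

A = translate([-7.1, 12.2, 12.3]) cube([6.7, 2.9, 9.1]) → bbox [-7.1,12.2,12.3] .. [-0.4,15.1,21.4]
B = sphere(r=6.8) → bbox [-6.8,-6.8,-6.8] .. [6.8,6.8,6.8]
lo = A.lo+B.lo = [-7.1-6.8, 12.2-6.8, 12.3-6.8] = [-13.900,5.400,5.500]
hi = A.hi+B.hi = [-0.4+6.8, 15.1+6.8, 21.4+6.8] = [6.400,21.900,28.200]
diag = √(20.3²+16.5²+22.7²) = √1199.63 = 34.636


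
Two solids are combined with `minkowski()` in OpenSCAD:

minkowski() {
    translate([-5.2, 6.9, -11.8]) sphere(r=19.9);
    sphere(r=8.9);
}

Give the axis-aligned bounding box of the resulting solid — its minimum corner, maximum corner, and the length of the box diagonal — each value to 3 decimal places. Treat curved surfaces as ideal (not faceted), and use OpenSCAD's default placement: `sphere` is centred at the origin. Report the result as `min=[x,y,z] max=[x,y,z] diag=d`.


min=[-34.000,-21.900,-40.600] max=[23.600,35.700,17.000] diag=99.766

A = translate([-5.2, 6.9, -11.8]) sphere(r=19.9) → bbox [-25.1,-13,-31.7] .. [14.7,26.8,8.1]
B = sphere(r=8.9) → bbox [-8.9,-8.9,-8.9] .. [8.9,8.9,8.9]
lo = A.lo+B.lo = [-25.1-8.9, -13-8.9, -31.7-8.9] = [-34.000,-21.900,-40.600]
hi = A.hi+B.hi = [14.7+8.9, 26.8+8.9, 8.1+8.9] = [23.600,35.700,17.000]
diag = √(57.6²+57.6²+57.6²) = √9953.28 = 99.766


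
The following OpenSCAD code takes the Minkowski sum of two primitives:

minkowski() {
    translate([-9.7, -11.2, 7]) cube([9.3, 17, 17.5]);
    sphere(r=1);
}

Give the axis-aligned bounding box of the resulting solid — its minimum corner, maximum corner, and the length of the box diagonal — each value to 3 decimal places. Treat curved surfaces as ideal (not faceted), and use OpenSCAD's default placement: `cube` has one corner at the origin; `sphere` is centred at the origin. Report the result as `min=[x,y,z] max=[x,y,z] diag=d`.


A = translate([-9.7, -11.2, 7]) cube([9.3, 17, 17.5]) → bbox [-9.7,-11.2,7] .. [-0.4,5.8,24.5]
B = sphere(r=1) → bbox [-1,-1,-1] .. [1,1,1]
lo = A.lo+B.lo = [-9.7-1, -11.2-1, 7-1] = [-10.700,-12.200,6.000]
hi = A.hi+B.hi = [-0.4+1, 5.8+1, 24.5+1] = [0.600,6.800,25.500]
diag = √(11.3²+19²+19.5²) = √868.94 = 29.478

min=[-10.700,-12.200,6.000] max=[0.600,6.800,25.500] diag=29.478


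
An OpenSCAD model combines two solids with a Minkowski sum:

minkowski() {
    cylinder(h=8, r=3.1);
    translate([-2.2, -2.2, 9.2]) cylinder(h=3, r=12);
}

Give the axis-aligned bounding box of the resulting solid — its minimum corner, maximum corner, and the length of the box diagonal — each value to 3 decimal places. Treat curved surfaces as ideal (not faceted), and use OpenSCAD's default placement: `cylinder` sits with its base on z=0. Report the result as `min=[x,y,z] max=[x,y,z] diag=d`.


min=[-17.300,-17.300,9.200] max=[12.900,12.900,20.200] diag=44.103

A = translate([-2.2, -2.2, 9.2]) cylinder(h=3, r=12) → bbox [-14.2,-14.2,9.2] .. [9.8,9.8,12.2]
B = cylinder(h=8, r=3.1) → bbox [-3.1,-3.1,0] .. [3.1,3.1,8]
lo = A.lo+B.lo = [-14.2-3.1, -14.2-3.1, 9.2+0] = [-17.300,-17.300,9.200]
hi = A.hi+B.hi = [9.8+3.1, 9.8+3.1, 12.2+8] = [12.900,12.900,20.200]
diag = √(30.2²+30.2²+11²) = √1945.08 = 44.103


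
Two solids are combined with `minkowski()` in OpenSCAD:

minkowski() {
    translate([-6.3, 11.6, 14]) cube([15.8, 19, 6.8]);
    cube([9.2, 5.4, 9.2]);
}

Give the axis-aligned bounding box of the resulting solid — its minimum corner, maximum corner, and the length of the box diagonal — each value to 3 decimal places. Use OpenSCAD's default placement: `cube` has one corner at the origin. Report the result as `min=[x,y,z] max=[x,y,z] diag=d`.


min=[-6.300,11.600,14.000] max=[18.700,36.000,30.000] diag=38.423

A = translate([-6.3, 11.6, 14]) cube([15.8, 19, 6.8]) → bbox [-6.3,11.6,14] .. [9.5,30.6,20.8]
B = cube([9.2, 5.4, 9.2]) → bbox [0,0,0] .. [9.2,5.4,9.2]
lo = A.lo+B.lo = [-6.3+0, 11.6+0, 14+0] = [-6.300,11.600,14.000]
hi = A.hi+B.hi = [9.5+9.2, 30.6+5.4, 20.8+9.2] = [18.700,36.000,30.000]
diag = √(25²+24.4²+16²) = √1476.36 = 38.423


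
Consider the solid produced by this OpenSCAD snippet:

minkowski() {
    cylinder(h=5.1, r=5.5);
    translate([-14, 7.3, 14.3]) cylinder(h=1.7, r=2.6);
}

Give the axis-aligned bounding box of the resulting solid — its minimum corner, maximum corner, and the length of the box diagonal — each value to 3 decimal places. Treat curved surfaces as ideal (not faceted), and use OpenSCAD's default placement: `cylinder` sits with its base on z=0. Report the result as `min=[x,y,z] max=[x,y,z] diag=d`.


A = translate([-14, 7.3, 14.3]) cylinder(h=1.7, r=2.6) → bbox [-16.6,4.7,14.3] .. [-11.4,9.9,16]
B = cylinder(h=5.1, r=5.5) → bbox [-5.5,-5.5,0] .. [5.5,5.5,5.1]
lo = A.lo+B.lo = [-16.6-5.5, 4.7-5.5, 14.3+0] = [-22.100,-0.800,14.300]
hi = A.hi+B.hi = [-11.4+5.5, 9.9+5.5, 16+5.1] = [-5.900,15.400,21.100]
diag = √(16.2²+16.2²+6.8²) = √571.12 = 23.898

min=[-22.100,-0.800,14.300] max=[-5.900,15.400,21.100] diag=23.898


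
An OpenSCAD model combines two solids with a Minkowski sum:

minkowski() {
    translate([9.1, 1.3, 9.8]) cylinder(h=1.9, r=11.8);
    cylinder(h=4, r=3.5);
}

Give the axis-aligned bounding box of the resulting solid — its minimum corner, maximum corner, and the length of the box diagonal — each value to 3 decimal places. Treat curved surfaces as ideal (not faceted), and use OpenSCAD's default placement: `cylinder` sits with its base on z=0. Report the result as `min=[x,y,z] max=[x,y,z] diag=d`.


A = translate([9.1, 1.3, 9.8]) cylinder(h=1.9, r=11.8) → bbox [-2.7,-10.5,9.8] .. [20.9,13.1,11.7]
B = cylinder(h=4, r=3.5) → bbox [-3.5,-3.5,0] .. [3.5,3.5,4]
lo = A.lo+B.lo = [-2.7-3.5, -10.5-3.5, 9.8+0] = [-6.200,-14.000,9.800]
hi = A.hi+B.hi = [20.9+3.5, 13.1+3.5, 11.7+4] = [24.400,16.600,15.700]
diag = √(30.6²+30.6²+5.9²) = √1907.53 = 43.675

min=[-6.200,-14.000,9.800] max=[24.400,16.600,15.700] diag=43.675


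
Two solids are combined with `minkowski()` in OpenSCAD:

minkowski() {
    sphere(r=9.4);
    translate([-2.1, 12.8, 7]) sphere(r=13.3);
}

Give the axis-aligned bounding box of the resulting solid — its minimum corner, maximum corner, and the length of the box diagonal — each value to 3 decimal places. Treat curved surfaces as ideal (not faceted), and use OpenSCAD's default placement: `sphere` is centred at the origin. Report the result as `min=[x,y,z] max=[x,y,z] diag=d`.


A = translate([-2.1, 12.8, 7]) sphere(r=13.3) → bbox [-15.4,-0.5,-6.3] .. [11.2,26.1,20.3]
B = sphere(r=9.4) → bbox [-9.4,-9.4,-9.4] .. [9.4,9.4,9.4]
lo = A.lo+B.lo = [-15.4-9.4, -0.5-9.4, -6.3-9.4] = [-24.800,-9.900,-15.700]
hi = A.hi+B.hi = [11.2+9.4, 26.1+9.4, 20.3+9.4] = [20.600,35.500,29.700]
diag = √(45.4²+45.4²+45.4²) = √6183.48 = 78.635

min=[-24.800,-9.900,-15.700] max=[20.600,35.500,29.700] diag=78.635


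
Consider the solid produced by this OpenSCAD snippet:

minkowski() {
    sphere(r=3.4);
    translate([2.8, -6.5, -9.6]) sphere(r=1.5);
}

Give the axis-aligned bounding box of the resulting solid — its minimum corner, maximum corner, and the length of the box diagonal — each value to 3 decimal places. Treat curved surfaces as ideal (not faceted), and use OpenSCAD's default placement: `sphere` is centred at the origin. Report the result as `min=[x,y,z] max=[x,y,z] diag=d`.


A = translate([2.8, -6.5, -9.6]) sphere(r=1.5) → bbox [1.3,-8,-11.1] .. [4.3,-5,-8.1]
B = sphere(r=3.4) → bbox [-3.4,-3.4,-3.4] .. [3.4,3.4,3.4]
lo = A.lo+B.lo = [1.3-3.4, -8-3.4, -11.1-3.4] = [-2.100,-11.400,-14.500]
hi = A.hi+B.hi = [4.3+3.4, -5+3.4, -8.1+3.4] = [7.700,-1.600,-4.700]
diag = √(9.8²+9.8²+9.8²) = √288.12 = 16.974

min=[-2.100,-11.400,-14.500] max=[7.700,-1.600,-4.700] diag=16.974


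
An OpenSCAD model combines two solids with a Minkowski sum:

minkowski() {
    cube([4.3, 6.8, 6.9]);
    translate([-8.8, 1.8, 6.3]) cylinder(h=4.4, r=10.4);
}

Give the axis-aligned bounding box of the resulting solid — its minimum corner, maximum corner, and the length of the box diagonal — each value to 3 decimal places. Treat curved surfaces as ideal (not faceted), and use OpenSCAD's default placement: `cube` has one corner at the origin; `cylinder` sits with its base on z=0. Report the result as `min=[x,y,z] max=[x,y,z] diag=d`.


A = translate([-8.8, 1.8, 6.3]) cylinder(h=4.4, r=10.4) → bbox [-19.2,-8.6,6.3] .. [1.6,12.2,10.7]
B = cube([4.3, 6.8, 6.9]) → bbox [0,0,0] .. [4.3,6.8,6.9]
lo = A.lo+B.lo = [-19.2+0, -8.6+0, 6.3+0] = [-19.200,-8.600,6.300]
hi = A.hi+B.hi = [1.6+4.3, 12.2+6.8, 10.7+6.9] = [5.900,19.000,17.600]
diag = √(25.1²+27.6²+11.3²) = √1519.46 = 38.980

min=[-19.200,-8.600,6.300] max=[5.900,19.000,17.600] diag=38.980


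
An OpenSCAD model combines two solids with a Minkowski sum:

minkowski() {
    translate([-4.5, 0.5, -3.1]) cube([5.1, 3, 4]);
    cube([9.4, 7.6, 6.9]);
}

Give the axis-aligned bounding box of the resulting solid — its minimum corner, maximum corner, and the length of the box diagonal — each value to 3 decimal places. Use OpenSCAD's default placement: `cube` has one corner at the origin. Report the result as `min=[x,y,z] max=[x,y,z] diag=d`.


A = translate([-4.5, 0.5, -3.1]) cube([5.1, 3, 4]) → bbox [-4.5,0.5,-3.1] .. [0.6,3.5,0.9]
B = cube([9.4, 7.6, 6.9]) → bbox [0,0,0] .. [9.4,7.6,6.9]
lo = A.lo+B.lo = [-4.5+0, 0.5+0, -3.1+0] = [-4.500,0.500,-3.100]
hi = A.hi+B.hi = [0.6+9.4, 3.5+7.6, 0.9+6.9] = [10.000,11.100,7.800]
diag = √(14.5²+10.6²+10.9²) = √441.42 = 21.010

min=[-4.500,0.500,-3.100] max=[10.000,11.100,7.800] diag=21.010


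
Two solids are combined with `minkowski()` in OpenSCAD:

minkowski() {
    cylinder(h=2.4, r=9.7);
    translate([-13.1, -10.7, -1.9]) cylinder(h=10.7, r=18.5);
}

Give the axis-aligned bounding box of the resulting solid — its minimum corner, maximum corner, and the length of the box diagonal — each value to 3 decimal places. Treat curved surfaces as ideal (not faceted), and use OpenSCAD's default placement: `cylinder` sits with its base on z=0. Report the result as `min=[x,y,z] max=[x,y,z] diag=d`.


min=[-41.300,-38.900,-1.900] max=[15.100,17.500,11.200] diag=80.830

A = translate([-13.1, -10.7, -1.9]) cylinder(h=10.7, r=18.5) → bbox [-31.6,-29.2,-1.9] .. [5.4,7.8,8.8]
B = cylinder(h=2.4, r=9.7) → bbox [-9.7,-9.7,0] .. [9.7,9.7,2.4]
lo = A.lo+B.lo = [-31.6-9.7, -29.2-9.7, -1.9+0] = [-41.300,-38.900,-1.900]
hi = A.hi+B.hi = [5.4+9.7, 7.8+9.7, 8.8+2.4] = [15.100,17.500,11.200]
diag = √(56.4²+56.4²+13.1²) = √6533.53 = 80.830


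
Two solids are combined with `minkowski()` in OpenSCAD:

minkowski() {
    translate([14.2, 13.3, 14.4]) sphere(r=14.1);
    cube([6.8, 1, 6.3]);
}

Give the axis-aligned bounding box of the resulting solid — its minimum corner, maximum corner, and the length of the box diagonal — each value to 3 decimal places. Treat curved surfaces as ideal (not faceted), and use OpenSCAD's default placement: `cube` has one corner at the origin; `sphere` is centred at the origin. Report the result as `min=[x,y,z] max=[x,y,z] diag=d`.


min=[0.100,-0.800,0.300] max=[35.100,28.400,34.800] diag=57.165

A = translate([14.2, 13.3, 14.4]) sphere(r=14.1) → bbox [0.1,-0.8,0.3] .. [28.3,27.4,28.5]
B = cube([6.8, 1, 6.3]) → bbox [0,0,0] .. [6.8,1,6.3]
lo = A.lo+B.lo = [0.1+0, -0.8+0, 0.3+0] = [0.100,-0.800,0.300]
hi = A.hi+B.hi = [28.3+6.8, 27.4+1, 28.5+6.3] = [35.100,28.400,34.800]
diag = √(35²+29.2²+34.5²) = √3267.89 = 57.165


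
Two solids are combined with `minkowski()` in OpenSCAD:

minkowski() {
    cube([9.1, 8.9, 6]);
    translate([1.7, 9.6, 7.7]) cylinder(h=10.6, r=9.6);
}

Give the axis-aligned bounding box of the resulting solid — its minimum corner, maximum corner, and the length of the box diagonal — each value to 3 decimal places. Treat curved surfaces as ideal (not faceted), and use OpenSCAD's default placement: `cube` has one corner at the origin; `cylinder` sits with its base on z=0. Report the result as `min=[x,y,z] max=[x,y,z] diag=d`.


min=[-7.900,0.000,7.700] max=[20.400,28.100,24.300] diag=43.198

A = translate([1.7, 9.6, 7.7]) cylinder(h=10.6, r=9.6) → bbox [-7.9,0,7.7] .. [11.3,19.2,18.3]
B = cube([9.1, 8.9, 6]) → bbox [0,0,0] .. [9.1,8.9,6]
lo = A.lo+B.lo = [-7.9+0, 0+0, 7.7+0] = [-7.900,0.000,7.700]
hi = A.hi+B.hi = [11.3+9.1, 19.2+8.9, 18.3+6] = [20.400,28.100,24.300]
diag = √(28.3²+28.1²+16.6²) = √1866.06 = 43.198


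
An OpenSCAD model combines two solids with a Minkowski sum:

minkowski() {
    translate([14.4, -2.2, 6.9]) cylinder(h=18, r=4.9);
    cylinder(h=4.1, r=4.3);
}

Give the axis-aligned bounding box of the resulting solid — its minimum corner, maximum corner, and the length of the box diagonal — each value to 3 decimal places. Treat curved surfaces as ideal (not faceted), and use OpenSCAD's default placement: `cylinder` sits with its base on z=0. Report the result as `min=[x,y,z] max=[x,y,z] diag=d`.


A = translate([14.4, -2.2, 6.9]) cylinder(h=18, r=4.9) → bbox [9.5,-7.1,6.9] .. [19.3,2.7,24.9]
B = cylinder(h=4.1, r=4.3) → bbox [-4.3,-4.3,0] .. [4.3,4.3,4.1]
lo = A.lo+B.lo = [9.5-4.3, -7.1-4.3, 6.9+0] = [5.200,-11.400,6.900]
hi = A.hi+B.hi = [19.3+4.3, 2.7+4.3, 24.9+4.1] = [23.600,7.000,29.000]
diag = √(18.4²+18.4²+22.1²) = √1165.53 = 34.140

min=[5.200,-11.400,6.900] max=[23.600,7.000,29.000] diag=34.140


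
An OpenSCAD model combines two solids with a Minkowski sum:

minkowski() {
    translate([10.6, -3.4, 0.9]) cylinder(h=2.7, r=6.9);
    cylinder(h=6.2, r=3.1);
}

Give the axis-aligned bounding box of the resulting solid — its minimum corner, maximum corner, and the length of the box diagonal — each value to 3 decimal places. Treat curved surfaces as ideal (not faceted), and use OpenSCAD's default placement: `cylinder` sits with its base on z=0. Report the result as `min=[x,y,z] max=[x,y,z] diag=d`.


A = translate([10.6, -3.4, 0.9]) cylinder(h=2.7, r=6.9) → bbox [3.7,-10.3,0.9] .. [17.5,3.5,3.6]
B = cylinder(h=6.2, r=3.1) → bbox [-3.1,-3.1,0] .. [3.1,3.1,6.2]
lo = A.lo+B.lo = [3.7-3.1, -10.3-3.1, 0.9+0] = [0.600,-13.400,0.900]
hi = A.hi+B.hi = [17.5+3.1, 3.5+3.1, 3.6+6.2] = [20.600,6.600,9.800]
diag = √(20²+20²+8.9²) = √879.21 = 29.651

min=[0.600,-13.400,0.900] max=[20.600,6.600,9.800] diag=29.651


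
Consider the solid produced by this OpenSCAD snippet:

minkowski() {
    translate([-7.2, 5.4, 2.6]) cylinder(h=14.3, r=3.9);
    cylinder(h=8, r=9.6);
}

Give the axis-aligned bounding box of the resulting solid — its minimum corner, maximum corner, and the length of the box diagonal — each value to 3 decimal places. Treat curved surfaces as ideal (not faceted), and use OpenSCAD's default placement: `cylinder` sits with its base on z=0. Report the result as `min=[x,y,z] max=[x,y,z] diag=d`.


min=[-20.700,-8.100,2.600] max=[6.300,18.900,24.900] diag=44.219

A = translate([-7.2, 5.4, 2.6]) cylinder(h=14.3, r=3.9) → bbox [-11.1,1.5,2.6] .. [-3.3,9.3,16.9]
B = cylinder(h=8, r=9.6) → bbox [-9.6,-9.6,0] .. [9.6,9.6,8]
lo = A.lo+B.lo = [-11.1-9.6, 1.5-9.6, 2.6+0] = [-20.700,-8.100,2.600]
hi = A.hi+B.hi = [-3.3+9.6, 9.3+9.6, 16.9+8] = [6.300,18.900,24.900]
diag = √(27²+27²+22.3²) = √1955.29 = 44.219


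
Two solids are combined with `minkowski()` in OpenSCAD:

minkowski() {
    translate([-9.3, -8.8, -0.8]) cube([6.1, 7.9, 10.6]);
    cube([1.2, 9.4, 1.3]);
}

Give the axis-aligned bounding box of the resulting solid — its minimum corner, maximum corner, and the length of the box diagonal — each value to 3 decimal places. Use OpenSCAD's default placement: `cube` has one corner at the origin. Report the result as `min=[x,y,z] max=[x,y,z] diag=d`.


min=[-9.300,-8.800,-0.800] max=[-2.000,8.500,11.100] diag=22.230

A = translate([-9.3, -8.8, -0.8]) cube([6.1, 7.9, 10.6]) → bbox [-9.3,-8.8,-0.8] .. [-3.2,-0.9,9.8]
B = cube([1.2, 9.4, 1.3]) → bbox [0,0,0] .. [1.2,9.4,1.3]
lo = A.lo+B.lo = [-9.3+0, -8.8+0, -0.8+0] = [-9.300,-8.800,-0.800]
hi = A.hi+B.hi = [-3.2+1.2, -0.9+9.4, 9.8+1.3] = [-2.000,8.500,11.100]
diag = √(7.3²+17.3²+11.9²) = √494.19 = 22.230


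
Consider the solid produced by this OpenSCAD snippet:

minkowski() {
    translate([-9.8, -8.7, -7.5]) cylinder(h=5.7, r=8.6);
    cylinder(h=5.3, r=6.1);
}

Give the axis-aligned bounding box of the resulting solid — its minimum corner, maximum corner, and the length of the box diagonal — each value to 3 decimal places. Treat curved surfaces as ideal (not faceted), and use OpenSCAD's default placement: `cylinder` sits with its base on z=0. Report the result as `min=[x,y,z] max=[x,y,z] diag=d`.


A = translate([-9.8, -8.7, -7.5]) cylinder(h=5.7, r=8.6) → bbox [-18.4,-17.3,-7.5] .. [-1.2,-0.1,-1.8]
B = cylinder(h=5.3, r=6.1) → bbox [-6.1,-6.1,0] .. [6.1,6.1,5.3]
lo = A.lo+B.lo = [-18.4-6.1, -17.3-6.1, -7.5+0] = [-24.500,-23.400,-7.500]
hi = A.hi+B.hi = [-1.2+6.1, -0.1+6.1, -1.8+5.3] = [4.900,6.000,3.500]
diag = √(29.4²+29.4²+11²) = √1849.72 = 43.008

min=[-24.500,-23.400,-7.500] max=[4.900,6.000,3.500] diag=43.008


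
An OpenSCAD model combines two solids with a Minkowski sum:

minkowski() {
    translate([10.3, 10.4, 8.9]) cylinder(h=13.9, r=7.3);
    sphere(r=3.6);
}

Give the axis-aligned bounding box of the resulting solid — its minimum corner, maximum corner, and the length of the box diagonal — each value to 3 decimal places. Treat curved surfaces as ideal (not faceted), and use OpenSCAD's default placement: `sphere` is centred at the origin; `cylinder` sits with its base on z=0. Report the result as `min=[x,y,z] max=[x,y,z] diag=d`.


min=[-0.600,-0.500,5.300] max=[21.200,21.300,26.400] diag=37.359

A = translate([10.3, 10.4, 8.9]) cylinder(h=13.9, r=7.3) → bbox [3,3.1,8.9] .. [17.6,17.7,22.8]
B = sphere(r=3.6) → bbox [-3.6,-3.6,-3.6] .. [3.6,3.6,3.6]
lo = A.lo+B.lo = [3-3.6, 3.1-3.6, 8.9-3.6] = [-0.600,-0.500,5.300]
hi = A.hi+B.hi = [17.6+3.6, 17.7+3.6, 22.8+3.6] = [21.200,21.300,26.400]
diag = √(21.8²+21.8²+21.1²) = √1395.69 = 37.359


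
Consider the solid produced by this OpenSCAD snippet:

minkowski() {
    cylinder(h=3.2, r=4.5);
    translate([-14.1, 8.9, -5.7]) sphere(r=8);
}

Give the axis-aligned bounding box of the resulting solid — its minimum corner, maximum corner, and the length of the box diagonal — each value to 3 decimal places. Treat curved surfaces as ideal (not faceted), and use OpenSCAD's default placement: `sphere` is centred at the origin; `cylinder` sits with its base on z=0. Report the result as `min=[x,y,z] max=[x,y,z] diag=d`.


A = translate([-14.1, 8.9, -5.7]) sphere(r=8) → bbox [-22.1,0.9,-13.7] .. [-6.1,16.9,2.3]
B = cylinder(h=3.2, r=4.5) → bbox [-4.5,-4.5,0] .. [4.5,4.5,3.2]
lo = A.lo+B.lo = [-22.1-4.5, 0.9-4.5, -13.7+0] = [-26.600,-3.600,-13.700]
hi = A.hi+B.hi = [-6.1+4.5, 16.9+4.5, 2.3+3.2] = [-1.600,21.400,5.500]
diag = √(25²+25²+19.2²) = √1618.64 = 40.232

min=[-26.600,-3.600,-13.700] max=[-1.600,21.400,5.500] diag=40.232


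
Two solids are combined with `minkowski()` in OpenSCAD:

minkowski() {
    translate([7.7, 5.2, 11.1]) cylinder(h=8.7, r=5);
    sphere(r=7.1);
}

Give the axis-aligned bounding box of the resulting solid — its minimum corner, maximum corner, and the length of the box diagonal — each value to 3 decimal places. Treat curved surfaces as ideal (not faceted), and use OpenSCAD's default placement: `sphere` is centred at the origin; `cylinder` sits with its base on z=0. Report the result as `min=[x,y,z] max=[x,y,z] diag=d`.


A = translate([7.7, 5.2, 11.1]) cylinder(h=8.7, r=5) → bbox [2.7,0.2,11.1] .. [12.7,10.2,19.8]
B = sphere(r=7.1) → bbox [-7.1,-7.1,-7.1] .. [7.1,7.1,7.1]
lo = A.lo+B.lo = [2.7-7.1, 0.2-7.1, 11.1-7.1] = [-4.400,-6.900,4.000]
hi = A.hi+B.hi = [12.7+7.1, 10.2+7.1, 19.8+7.1] = [19.800,17.300,26.900]
diag = √(24.2²+24.2²+22.9²) = √1695.69 = 41.179

min=[-4.400,-6.900,4.000] max=[19.800,17.300,26.900] diag=41.179


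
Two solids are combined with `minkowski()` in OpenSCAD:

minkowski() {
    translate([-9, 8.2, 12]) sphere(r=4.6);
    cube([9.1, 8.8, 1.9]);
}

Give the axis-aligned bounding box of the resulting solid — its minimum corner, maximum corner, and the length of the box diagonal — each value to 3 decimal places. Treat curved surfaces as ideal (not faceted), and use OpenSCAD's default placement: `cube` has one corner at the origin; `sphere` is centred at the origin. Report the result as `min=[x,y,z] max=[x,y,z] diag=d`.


A = translate([-9, 8.2, 12]) sphere(r=4.6) → bbox [-13.6,3.6,7.4] .. [-4.4,12.8,16.6]
B = cube([9.1, 8.8, 1.9]) → bbox [0,0,0] .. [9.1,8.8,1.9]
lo = A.lo+B.lo = [-13.6+0, 3.6+0, 7.4+0] = [-13.600,3.600,7.400]
hi = A.hi+B.hi = [-4.4+9.1, 12.8+8.8, 16.6+1.9] = [4.700,21.600,18.500]
diag = √(18.3²+18²+11.1²) = √782.1 = 27.966

min=[-13.600,3.600,7.400] max=[4.700,21.600,18.500] diag=27.966


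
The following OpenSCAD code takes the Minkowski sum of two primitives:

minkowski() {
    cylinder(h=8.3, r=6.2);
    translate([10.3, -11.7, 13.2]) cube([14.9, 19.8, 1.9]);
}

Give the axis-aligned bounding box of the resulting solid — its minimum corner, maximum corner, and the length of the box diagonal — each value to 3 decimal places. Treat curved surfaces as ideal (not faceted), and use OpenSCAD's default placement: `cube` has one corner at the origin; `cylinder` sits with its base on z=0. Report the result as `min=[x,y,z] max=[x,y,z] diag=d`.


A = translate([10.3, -11.7, 13.2]) cube([14.9, 19.8, 1.9]) → bbox [10.3,-11.7,13.2] .. [25.2,8.1,15.1]
B = cylinder(h=8.3, r=6.2) → bbox [-6.2,-6.2,0] .. [6.2,6.2,8.3]
lo = A.lo+B.lo = [10.3-6.2, -11.7-6.2, 13.2+0] = [4.100,-17.900,13.200]
hi = A.hi+B.hi = [25.2+6.2, 8.1+6.2, 15.1+8.3] = [31.400,14.300,23.400]
diag = √(27.3²+32.2²+10.2²) = √1886.17 = 43.430

min=[4.100,-17.900,13.200] max=[31.400,14.300,23.400] diag=43.430


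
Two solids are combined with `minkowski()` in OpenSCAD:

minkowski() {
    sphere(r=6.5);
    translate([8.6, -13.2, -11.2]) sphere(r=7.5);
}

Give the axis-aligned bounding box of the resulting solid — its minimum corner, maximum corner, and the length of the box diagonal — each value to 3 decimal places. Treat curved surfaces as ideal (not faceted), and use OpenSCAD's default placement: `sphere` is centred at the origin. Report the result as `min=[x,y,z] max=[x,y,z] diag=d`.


A = translate([8.6, -13.2, -11.2]) sphere(r=7.5) → bbox [1.1,-20.7,-18.7] .. [16.1,-5.7,-3.7]
B = sphere(r=6.5) → bbox [-6.5,-6.5,-6.5] .. [6.5,6.5,6.5]
lo = A.lo+B.lo = [1.1-6.5, -20.7-6.5, -18.7-6.5] = [-5.400,-27.200,-25.200]
hi = A.hi+B.hi = [16.1+6.5, -5.7+6.5, -3.7+6.5] = [22.600,0.800,2.800]
diag = √(28²+28²+28²) = √2352 = 48.497

min=[-5.400,-27.200,-25.200] max=[22.600,0.800,2.800] diag=48.497


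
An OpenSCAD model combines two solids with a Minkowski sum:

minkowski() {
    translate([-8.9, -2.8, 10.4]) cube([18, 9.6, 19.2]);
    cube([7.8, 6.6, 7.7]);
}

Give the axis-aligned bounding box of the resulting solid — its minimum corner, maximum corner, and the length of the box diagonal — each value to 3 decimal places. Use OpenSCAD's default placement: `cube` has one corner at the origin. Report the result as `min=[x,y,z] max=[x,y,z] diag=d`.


min=[-8.900,-2.800,10.400] max=[16.900,13.400,37.300] diag=40.641

A = translate([-8.9, -2.8, 10.4]) cube([18, 9.6, 19.2]) → bbox [-8.9,-2.8,10.4] .. [9.1,6.8,29.6]
B = cube([7.8, 6.6, 7.7]) → bbox [0,0,0] .. [7.8,6.6,7.7]
lo = A.lo+B.lo = [-8.9+0, -2.8+0, 10.4+0] = [-8.900,-2.800,10.400]
hi = A.hi+B.hi = [9.1+7.8, 6.8+6.6, 29.6+7.7] = [16.900,13.400,37.300]
diag = √(25.8²+16.2²+26.9²) = √1651.69 = 40.641


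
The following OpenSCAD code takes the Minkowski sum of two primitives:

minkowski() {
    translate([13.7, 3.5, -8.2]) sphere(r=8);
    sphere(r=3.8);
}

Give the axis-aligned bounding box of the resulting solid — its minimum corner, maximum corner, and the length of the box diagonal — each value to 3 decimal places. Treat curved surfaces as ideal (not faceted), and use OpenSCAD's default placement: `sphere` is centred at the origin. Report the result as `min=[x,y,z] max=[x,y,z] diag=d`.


A = translate([13.7, 3.5, -8.2]) sphere(r=8) → bbox [5.7,-4.5,-16.2] .. [21.7,11.5,-0.2]
B = sphere(r=3.8) → bbox [-3.8,-3.8,-3.8] .. [3.8,3.8,3.8]
lo = A.lo+B.lo = [5.7-3.8, -4.5-3.8, -16.2-3.8] = [1.900,-8.300,-20.000]
hi = A.hi+B.hi = [21.7+3.8, 11.5+3.8, -0.2+3.8] = [25.500,15.300,3.600]
diag = √(23.6²+23.6²+23.6²) = √1670.88 = 40.876

min=[1.900,-8.300,-20.000] max=[25.500,15.300,3.600] diag=40.876


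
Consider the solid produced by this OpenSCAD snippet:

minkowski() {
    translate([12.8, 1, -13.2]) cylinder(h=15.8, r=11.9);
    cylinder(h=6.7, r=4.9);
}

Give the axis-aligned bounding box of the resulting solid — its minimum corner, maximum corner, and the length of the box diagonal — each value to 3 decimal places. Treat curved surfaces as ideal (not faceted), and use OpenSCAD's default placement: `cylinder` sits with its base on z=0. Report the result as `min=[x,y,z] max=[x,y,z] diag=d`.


A = translate([12.8, 1, -13.2]) cylinder(h=15.8, r=11.9) → bbox [0.9,-10.9,-13.2] .. [24.7,12.9,2.6]
B = cylinder(h=6.7, r=4.9) → bbox [-4.9,-4.9,0] .. [4.9,4.9,6.7]
lo = A.lo+B.lo = [0.9-4.9, -10.9-4.9, -13.2+0] = [-4.000,-15.800,-13.200]
hi = A.hi+B.hi = [24.7+4.9, 12.9+4.9, 2.6+6.7] = [29.600,17.800,9.300]
diag = √(33.6²+33.6²+22.5²) = √2764.17 = 52.575

min=[-4.000,-15.800,-13.200] max=[29.600,17.800,9.300] diag=52.575


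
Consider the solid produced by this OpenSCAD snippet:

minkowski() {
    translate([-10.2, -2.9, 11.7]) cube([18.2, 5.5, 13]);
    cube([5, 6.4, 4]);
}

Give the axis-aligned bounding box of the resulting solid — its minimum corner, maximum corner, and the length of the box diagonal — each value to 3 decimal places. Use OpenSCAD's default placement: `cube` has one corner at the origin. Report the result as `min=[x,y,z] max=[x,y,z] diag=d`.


min=[-10.200,-2.900,11.700] max=[13.000,9.000,28.700] diag=31.126

A = translate([-10.2, -2.9, 11.7]) cube([18.2, 5.5, 13]) → bbox [-10.2,-2.9,11.7] .. [8,2.6,24.7]
B = cube([5, 6.4, 4]) → bbox [0,0,0] .. [5,6.4,4]
lo = A.lo+B.lo = [-10.2+0, -2.9+0, 11.7+0] = [-10.200,-2.900,11.700]
hi = A.hi+B.hi = [8+5, 2.6+6.4, 24.7+4] = [13.000,9.000,28.700]
diag = √(23.2²+11.9²+17²) = √968.85 = 31.126


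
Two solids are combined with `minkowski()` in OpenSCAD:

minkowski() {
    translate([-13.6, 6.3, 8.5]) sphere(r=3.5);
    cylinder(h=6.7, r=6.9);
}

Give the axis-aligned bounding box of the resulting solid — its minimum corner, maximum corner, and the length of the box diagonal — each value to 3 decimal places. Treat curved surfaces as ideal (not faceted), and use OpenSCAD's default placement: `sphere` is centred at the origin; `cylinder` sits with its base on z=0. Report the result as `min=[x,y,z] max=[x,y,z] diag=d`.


A = translate([-13.6, 6.3, 8.5]) sphere(r=3.5) → bbox [-17.1,2.8,5] .. [-10.1,9.8,12]
B = cylinder(h=6.7, r=6.9) → bbox [-6.9,-6.9,0] .. [6.9,6.9,6.7]
lo = A.lo+B.lo = [-17.1-6.9, 2.8-6.9, 5+0] = [-24.000,-4.100,5.000]
hi = A.hi+B.hi = [-10.1+6.9, 9.8+6.9, 12+6.7] = [-3.200,16.700,18.700]
diag = √(20.8²+20.8²+13.7²) = √1052.97 = 32.449

min=[-24.000,-4.100,5.000] max=[-3.200,16.700,18.700] diag=32.449


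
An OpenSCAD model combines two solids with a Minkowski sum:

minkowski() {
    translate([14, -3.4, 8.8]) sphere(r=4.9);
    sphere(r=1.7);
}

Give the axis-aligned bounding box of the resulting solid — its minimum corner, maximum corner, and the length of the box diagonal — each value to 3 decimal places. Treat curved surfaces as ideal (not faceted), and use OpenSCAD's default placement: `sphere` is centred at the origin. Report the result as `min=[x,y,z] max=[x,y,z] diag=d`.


min=[7.400,-10.000,2.200] max=[20.600,3.200,15.400] diag=22.863

A = translate([14, -3.4, 8.8]) sphere(r=4.9) → bbox [9.1,-8.3,3.9] .. [18.9,1.5,13.7]
B = sphere(r=1.7) → bbox [-1.7,-1.7,-1.7] .. [1.7,1.7,1.7]
lo = A.lo+B.lo = [9.1-1.7, -8.3-1.7, 3.9-1.7] = [7.400,-10.000,2.200]
hi = A.hi+B.hi = [18.9+1.7, 1.5+1.7, 13.7+1.7] = [20.600,3.200,15.400]
diag = √(13.2²+13.2²+13.2²) = √522.72 = 22.863


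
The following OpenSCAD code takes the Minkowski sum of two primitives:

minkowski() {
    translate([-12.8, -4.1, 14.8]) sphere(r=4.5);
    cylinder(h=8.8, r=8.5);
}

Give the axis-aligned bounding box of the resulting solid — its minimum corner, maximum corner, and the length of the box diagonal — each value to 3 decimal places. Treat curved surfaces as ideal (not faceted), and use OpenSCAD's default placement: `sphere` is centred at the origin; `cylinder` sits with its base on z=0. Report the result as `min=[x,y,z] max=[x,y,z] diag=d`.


A = translate([-12.8, -4.1, 14.8]) sphere(r=4.5) → bbox [-17.3,-8.6,10.3] .. [-8.3,0.4,19.3]
B = cylinder(h=8.8, r=8.5) → bbox [-8.5,-8.5,0] .. [8.5,8.5,8.8]
lo = A.lo+B.lo = [-17.3-8.5, -8.6-8.5, 10.3+0] = [-25.800,-17.100,10.300]
hi = A.hi+B.hi = [-8.3+8.5, 0.4+8.5, 19.3+8.8] = [0.200,8.900,28.100]
diag = √(26²+26²+17.8²) = √1668.84 = 40.851

min=[-25.800,-17.100,10.300] max=[0.200,8.900,28.100] diag=40.851
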